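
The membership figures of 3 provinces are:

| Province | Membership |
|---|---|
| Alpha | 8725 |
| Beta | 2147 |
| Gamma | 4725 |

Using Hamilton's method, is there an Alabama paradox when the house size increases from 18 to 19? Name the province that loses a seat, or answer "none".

Beta

At 18 seats: Alpha 10, Beta 3, Gamma 5.
At 19 seats: Alpha 11, Beta 2, Gamma 6.
Beta drops from 3 to 2.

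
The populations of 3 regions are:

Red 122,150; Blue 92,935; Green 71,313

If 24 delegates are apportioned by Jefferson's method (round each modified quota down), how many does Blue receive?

8

Standard divisor 286398/24 ≈ 11933.25; standard quotas: Red 10.236, Blue 7.788, Green 5.976.
Rounding down gives 10, 7, 5 = 22 seats, so the divisor must be adjusted.
With modified divisor 11400: modified quotas Red 10.715, Blue 8.152, Green 6.256.
Rounding down: Red 10, Blue 8, Green 6 (total 24).
Blue receives 8.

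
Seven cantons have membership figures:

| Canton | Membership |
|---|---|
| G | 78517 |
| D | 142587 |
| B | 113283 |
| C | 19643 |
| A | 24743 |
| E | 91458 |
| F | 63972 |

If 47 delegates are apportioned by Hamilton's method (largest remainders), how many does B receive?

10

The standard divisor is 534203/47 ≈ 11366.021.
Standard quotas: G 6.9080, D 12.5450, B 9.9668, C 1.7282, A 2.1769, E 8.0466, F 5.6284.
Lower quotas: G 6, D 12, B 9, C 1, A 2, E 8, F 5 (sum 43, leaving 4 seats).
Remainders in descending order: B 0.9668, G 0.9080, C 0.7282, F 0.6284, D 0.5450, A 0.1769, E 0.0466.
The surplus seats go to B, G, C, F.
B receives 10.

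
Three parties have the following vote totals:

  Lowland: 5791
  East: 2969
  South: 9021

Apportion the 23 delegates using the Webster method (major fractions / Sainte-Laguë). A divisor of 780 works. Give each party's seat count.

Lowland 7, East 4, South 12

With modified divisor 780: modified quotas Lowland 7.424, East 3.806, South 11.565.
Rounding to the nearest integer: Lowland 7, East 4, South 12 (total 23).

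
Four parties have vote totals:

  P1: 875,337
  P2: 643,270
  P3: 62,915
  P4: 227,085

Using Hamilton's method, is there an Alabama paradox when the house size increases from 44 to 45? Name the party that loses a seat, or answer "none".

At 44 seats: P1 21, P2 16, P3 2, P4 5.
At 45 seats: P1 22, P2 16, P3 1, P4 6.
P3 drops from 2 to 1.

P3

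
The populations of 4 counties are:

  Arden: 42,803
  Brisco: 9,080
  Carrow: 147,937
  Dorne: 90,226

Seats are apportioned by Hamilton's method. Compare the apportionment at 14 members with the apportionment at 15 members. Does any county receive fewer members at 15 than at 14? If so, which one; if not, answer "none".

Brisco

At 14 seats: Arden 2, Brisco 1, Carrow 7, Dorne 4.
At 15 seats: Arden 2, Brisco 0, Carrow 8, Dorne 5.
Brisco drops from 1 to 0.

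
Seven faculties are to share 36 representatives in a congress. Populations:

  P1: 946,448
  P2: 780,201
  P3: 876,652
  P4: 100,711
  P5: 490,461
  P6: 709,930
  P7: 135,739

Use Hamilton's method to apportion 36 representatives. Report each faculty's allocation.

Standard divisor: 4040142 ÷ 36 ≈ 112226.167.
Standard quotas: P1 8.4334, P2 6.9520, P3 7.8115, P4 0.8974, P5 4.3703, P6 6.3259, P7 1.2095.
Lower quotas: P1 8, P2 6, P3 7, P4 0, P5 4, P6 6, P7 1 (sum 32, leaving 4 seats).
Remainders in descending order: P2 0.9520, P4 0.8974, P3 0.8115, P1 0.4334, P5 0.3703, P6 0.3259, P7 0.2095.
The surplus seats go to P2, P4, P3, P1.

P1 9, P2 7, P3 8, P4 1, P5 4, P6 6, P7 1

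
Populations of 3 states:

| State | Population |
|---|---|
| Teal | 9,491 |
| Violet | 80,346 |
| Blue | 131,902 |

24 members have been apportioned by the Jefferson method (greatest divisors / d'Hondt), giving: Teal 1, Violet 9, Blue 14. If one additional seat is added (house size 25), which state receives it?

Priority for the next seat is population ÷ (current seats + 1).
Priorities: Teal 4745.500, Violet 8034.600, Blue 8793.467.
Highest priority: Blue.

Blue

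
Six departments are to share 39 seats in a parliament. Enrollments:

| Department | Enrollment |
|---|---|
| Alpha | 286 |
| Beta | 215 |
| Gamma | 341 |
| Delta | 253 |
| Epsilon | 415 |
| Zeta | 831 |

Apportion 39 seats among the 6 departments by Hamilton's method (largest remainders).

Standard divisor: 2341 ÷ 39 ≈ 60.026.
Standard quotas: Alpha 4.765, Beta 3.582, Gamma 5.681, Delta 4.215, Epsilon 6.914, Zeta 13.844.
Lower quotas: Alpha 4, Beta 3, Gamma 5, Delta 4, Epsilon 6, Zeta 13 (sum 35, leaving 4 seats).
Remainders in descending order: Epsilon 0.914, Zeta 0.844, Alpha 0.765, Gamma 0.681, Beta 0.582, Delta 0.215.
Largest remainders: Epsilon, Zeta, Alpha, Gamma receive the extra seats.

Alpha 5, Beta 3, Gamma 6, Delta 4, Epsilon 7, Zeta 14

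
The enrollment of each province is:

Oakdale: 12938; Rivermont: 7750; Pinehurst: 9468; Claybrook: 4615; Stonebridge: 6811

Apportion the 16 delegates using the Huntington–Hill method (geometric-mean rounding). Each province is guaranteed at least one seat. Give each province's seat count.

Oakdale 5; Rivermont 3; Pinehurst 3; Claybrook 2; Stonebridge 3

With divisor 2757: modified quotas Oakdale 4.693, Rivermont 2.811, Pinehurst 3.434, Claybrook 1.674, Stonebridge 2.470.
Geometric-mean thresholds: Oakdale √(4·5)=4.472, Rivermont √(2·3)=2.449, Pinehurst √(3·4)=3.464, Claybrook √(1·2)=1.414, Stonebridge √(2·3)=2.449.
Each quota rounded against its threshold gives Oakdale 5, Rivermont 3, Pinehurst 3, Claybrook 2, Stonebridge 3 (total 16).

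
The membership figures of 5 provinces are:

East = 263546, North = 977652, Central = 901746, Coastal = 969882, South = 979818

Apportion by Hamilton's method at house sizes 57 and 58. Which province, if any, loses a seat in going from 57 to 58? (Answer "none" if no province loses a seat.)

East

At 57 seats: East 4, North 14, Central 12, Coastal 13, South 14.
At 58 seats: East 3, North 14, Central 13, Coastal 14, South 14.
East drops from 4 to 3.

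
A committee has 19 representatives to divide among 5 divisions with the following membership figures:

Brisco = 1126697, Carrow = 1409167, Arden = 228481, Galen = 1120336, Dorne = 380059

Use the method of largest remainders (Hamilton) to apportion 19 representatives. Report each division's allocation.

Brisco 5, Carrow 6, Arden 1, Galen 5, Dorne 2

The standard divisor is 4264740/19 = 224460.
Standard quotas: Brisco 5.0196, Carrow 6.2780, Arden 1.0179, Galen 4.9913, Dorne 1.6932.
Lower quotas: Brisco 5, Carrow 6, Arden 1, Galen 4, Dorne 1 (sum 17, leaving 2 seats).
Remainders in descending order: Galen 0.9913, Dorne 0.6932, Carrow 0.2780, Brisco 0.0196, Arden 0.0179.
Largest remainders: Galen, Dorne receive the extra seats.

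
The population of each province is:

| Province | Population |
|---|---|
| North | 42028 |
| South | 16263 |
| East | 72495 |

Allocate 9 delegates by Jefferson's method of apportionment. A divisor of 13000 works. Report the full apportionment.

With modified divisor 13000: modified quotas North 3.233, South 1.251, East 5.577.
Rounding down: North 3, South 1, East 5 (total 9).

North=3; South=1; East=5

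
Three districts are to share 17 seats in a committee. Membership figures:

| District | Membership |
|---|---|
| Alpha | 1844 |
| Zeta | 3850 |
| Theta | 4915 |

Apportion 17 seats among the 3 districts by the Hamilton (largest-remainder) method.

Alpha: 3, Zeta: 6, Theta: 8

The standard divisor is 10609/17 ≈ 624.059.
Standard quotas: Alpha 2.955, Zeta 6.169, Theta 7.876.
Lower quotas: Alpha 2, Zeta 6, Theta 7 (sum 15, leaving 2 seats).
Remainders in descending order: Alpha 0.955, Theta 0.876, Zeta 0.169.
Largest remainders: Alpha, Theta receive the extra seats.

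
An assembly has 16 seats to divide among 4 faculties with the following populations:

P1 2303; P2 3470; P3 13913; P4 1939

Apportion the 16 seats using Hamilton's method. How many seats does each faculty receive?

Standard divisor: 21625 ÷ 16 ≈ 1351.562.
Standard quotas: P1 1.7040, P2 2.5674, P3 10.2940, P4 1.4346.
Lower quotas: P1 1, P2 2, P3 10, P4 1 (sum 14, leaving 2 seats).
Remainders in descending order: P1 0.7040, P2 0.5674, P4 0.4346, P3 0.2940.
Largest remainders: P1, P2 receive the extra seats.

P1 2, P2 3, P3 10, P4 1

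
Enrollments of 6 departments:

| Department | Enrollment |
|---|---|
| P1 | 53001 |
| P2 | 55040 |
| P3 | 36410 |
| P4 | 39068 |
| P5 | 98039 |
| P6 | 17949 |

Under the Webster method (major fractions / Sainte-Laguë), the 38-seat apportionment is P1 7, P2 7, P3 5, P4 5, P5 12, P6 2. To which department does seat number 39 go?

P5

Priority for the next seat is population ÷ (current seats + 0.5).
Priorities: P1 7066.800, P2 7338.667, P3 6620.000, P4 7103.273, P5 7843.120, P6 7179.600.
Highest priority: P5.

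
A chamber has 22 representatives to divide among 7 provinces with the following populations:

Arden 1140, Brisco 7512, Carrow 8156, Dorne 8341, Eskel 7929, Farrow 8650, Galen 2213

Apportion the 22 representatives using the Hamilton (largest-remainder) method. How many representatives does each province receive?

Arden 1; Brisco 4; Carrow 4; Dorne 4; Eskel 4; Farrow 4; Galen 1

Standard divisor: 43941 ÷ 22 ≈ 1997.318.
Standard quotas: Arden 0.5708, Brisco 3.7610, Carrow 4.0835, Dorne 4.1761, Eskel 3.9698, Farrow 4.3308, Galen 1.1080.
Lower quotas: Arden 0, Brisco 3, Carrow 4, Dorne 4, Eskel 3, Farrow 4, Galen 1 (sum 19, leaving 3 seats).
Remainders in descending order: Eskel 0.9698, Brisco 0.7610, Arden 0.5708, Farrow 0.3308, Dorne 0.1761, Galen 0.1080, Carrow 0.0835.
Largest remainders: Eskel, Brisco, Arden receive the extra seats.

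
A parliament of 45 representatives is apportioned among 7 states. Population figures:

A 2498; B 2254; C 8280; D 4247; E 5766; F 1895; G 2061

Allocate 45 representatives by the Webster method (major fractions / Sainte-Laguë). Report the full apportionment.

Standard divisor 27001/45 ≈ 600.022; standard quotas: A 4.163, B 3.757, C 13.799, D 7.078, E 9.610, F 3.158, G 3.435.
Rounding to the nearest integer gives A 4, B 4, C 14, D 7, E 10, F 3, G 3 — total 45, matching the house size, so no adjustment is needed.

A: 4; B: 4; C: 14; D: 7; E: 10; F: 3; G: 3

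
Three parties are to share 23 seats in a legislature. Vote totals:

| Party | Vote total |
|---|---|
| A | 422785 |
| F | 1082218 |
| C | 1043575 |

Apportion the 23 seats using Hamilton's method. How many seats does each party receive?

A 4, F 10, C 9

Total 2548578; standard divisor 2548578/23 ≈ 110807.739.
Standard quotas: A 3.8155, F 9.7666, C 9.4179.
Lower quotas: A 3, F 9, C 9 (sum 21, leaving 2 seats).
Remainders in descending order: A 0.8155, F 0.7666, C 0.4179.
The surplus seats go to A, F.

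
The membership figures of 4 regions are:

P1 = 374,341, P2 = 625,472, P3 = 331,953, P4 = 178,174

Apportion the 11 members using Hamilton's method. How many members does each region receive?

P1 3; P2 5; P3 2; P4 1

Total 1509940; standard divisor 1509940/11 ≈ 137267.273.
Standard quotas: P1 2.7271, P2 4.5566, P3 2.4183, P4 1.2980.
Lower quotas: P1 2, P2 4, P3 2, P4 1 (sum 9, leaving 2 seats).
Remainders in descending order: P1 0.7271, P2 0.5566, P3 0.4183, P4 0.2980.
Largest remainders: P1, P2 receive the extra seats.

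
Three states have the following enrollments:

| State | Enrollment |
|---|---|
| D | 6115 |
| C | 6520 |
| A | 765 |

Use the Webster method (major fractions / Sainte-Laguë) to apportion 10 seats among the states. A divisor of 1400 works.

With modified divisor 1400: modified quotas D 4.368, C 4.657, A 0.546.
Rounding to the nearest integer: D 4, C 5, A 1 (total 10).

D 4; C 5; A 1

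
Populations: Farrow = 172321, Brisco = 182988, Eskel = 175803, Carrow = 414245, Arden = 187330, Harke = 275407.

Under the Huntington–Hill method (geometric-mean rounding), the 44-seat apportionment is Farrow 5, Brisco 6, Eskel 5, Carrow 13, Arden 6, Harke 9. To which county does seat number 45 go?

Priority for the next seat is population ÷ (√(s·(s+1))).
Priorities: Farrow 31461.366, Brisco 28235.661, Eskel 32097.090, Carrow 30705.882, Arden 28905.647, Harke 29030.447.
Highest priority: Eskel.

Eskel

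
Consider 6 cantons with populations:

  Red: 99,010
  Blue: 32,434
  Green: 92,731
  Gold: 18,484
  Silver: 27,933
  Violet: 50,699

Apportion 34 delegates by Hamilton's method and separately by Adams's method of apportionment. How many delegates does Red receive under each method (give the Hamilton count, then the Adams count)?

Hamilton: Red 11, Blue 3, Green 10, Gold 2, Silver 3, Violet 5.
Adams: Red 10, Blue 4, Green 10, Gold 2, Silver 3, Violet 5.
Red gets 11 under Hamilton and 10 under Adams.

11 and 10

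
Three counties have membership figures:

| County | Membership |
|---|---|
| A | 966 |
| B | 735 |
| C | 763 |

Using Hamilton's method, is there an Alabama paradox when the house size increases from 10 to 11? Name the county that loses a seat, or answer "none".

At 10 seats: A 4, B 3, C 3.
At 11 seats: A 4, B 3, C 4.
No county's allocation decreased.

none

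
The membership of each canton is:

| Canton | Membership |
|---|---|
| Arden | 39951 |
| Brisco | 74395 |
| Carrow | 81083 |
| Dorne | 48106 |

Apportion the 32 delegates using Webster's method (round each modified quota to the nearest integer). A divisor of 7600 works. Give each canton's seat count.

Arden 5, Brisco 10, Carrow 11, Dorne 6

With modified divisor 7600: modified quotas Arden 5.257, Brisco 9.789, Carrow 10.669, Dorne 6.330.
Rounding to the nearest integer: Arden 5, Brisco 10, Carrow 11, Dorne 6 (total 32).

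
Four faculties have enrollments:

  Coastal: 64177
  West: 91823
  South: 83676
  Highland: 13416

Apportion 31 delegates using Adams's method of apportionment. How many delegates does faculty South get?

10

Standard divisor 253092/31 ≈ 8164.258; standard quotas: Coastal 7.861, West 11.247, South 10.249, Highland 1.643.
Rounding up gives 8, 12, 11, 2 = 33 seats, so the divisor must be adjusted.
With modified divisor 8800: modified quotas Coastal 7.293, West 10.434, South 9.509, Highland 1.525.
Rounding up: Coastal 8, West 11, South 10, Highland 2 (total 31).
South receives 10.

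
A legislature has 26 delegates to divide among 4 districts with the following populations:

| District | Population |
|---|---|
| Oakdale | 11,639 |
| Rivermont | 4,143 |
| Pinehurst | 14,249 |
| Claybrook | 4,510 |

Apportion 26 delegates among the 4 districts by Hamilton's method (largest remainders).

Total 34541; standard divisor 34541/26 ≈ 1328.5.
Standard quotas: Oakdale 8.7610, Rivermont 3.1186, Pinehurst 10.7256, Claybrook 3.3948.
Lower quotas: Oakdale 8, Rivermont 3, Pinehurst 10, Claybrook 3 (sum 24, leaving 2 seats).
Remainders in descending order: Oakdale 0.7610, Pinehurst 0.7256, Claybrook 0.3948, Rivermont 0.1186.
Largest remainders: Oakdale, Pinehurst receive the extra seats.

Oakdale 9, Rivermont 3, Pinehurst 11, Claybrook 3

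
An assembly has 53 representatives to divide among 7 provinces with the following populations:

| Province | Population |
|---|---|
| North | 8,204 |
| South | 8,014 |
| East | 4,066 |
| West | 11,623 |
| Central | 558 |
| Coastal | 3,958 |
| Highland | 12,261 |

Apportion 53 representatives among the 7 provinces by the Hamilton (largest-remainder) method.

North 9; South 9; East 4; West 13; Central 1; Coastal 4; Highland 13

Total 48684; standard divisor 48684/53 ≈ 918.566.
Standard quotas: North 8.9313, South 8.7245, East 4.4265, West 12.6534, Central 0.6075, Coastal 4.3089, Highland 13.3480.
Lower quotas: North 8, South 8, East 4, West 12, Central 0, Coastal 4, Highland 13 (sum 49, leaving 4 seats).
Remainders in descending order: North 0.9313, South 0.7245, West 0.6534, Central 0.6075, East 0.4265, Highland 0.3480, Coastal 0.3089.
Largest remainders: North, South, West, Central receive the extra seats.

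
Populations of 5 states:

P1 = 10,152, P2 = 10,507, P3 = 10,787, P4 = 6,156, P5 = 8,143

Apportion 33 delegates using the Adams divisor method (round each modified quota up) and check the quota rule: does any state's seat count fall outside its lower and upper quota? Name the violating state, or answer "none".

none

Standard quotas: P1 7.324, P2 7.580, P3 7.782, P4 4.441, P5 5.874.
Adams allocation: P1 7, P2 7, P3 8, P4 5, P5 6.
Every allocation lies between the lower and upper quota.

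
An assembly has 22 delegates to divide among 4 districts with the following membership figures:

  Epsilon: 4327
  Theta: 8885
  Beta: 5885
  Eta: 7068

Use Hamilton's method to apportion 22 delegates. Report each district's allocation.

The standard divisor is 26165/22 ≈ 1189.318.
Standard quotas: Epsilon 3.6382, Theta 7.4707, Beta 4.9482, Eta 5.9429.
Lower quotas: Epsilon 3, Theta 7, Beta 4, Eta 5 (sum 19, leaving 3 seats).
Remainders in descending order: Beta 0.9482, Eta 0.9429, Epsilon 0.6382, Theta 0.4707.
Largest remainders: Beta, Eta, Epsilon receive the extra seats.

Epsilon 4, Theta 7, Beta 5, Eta 6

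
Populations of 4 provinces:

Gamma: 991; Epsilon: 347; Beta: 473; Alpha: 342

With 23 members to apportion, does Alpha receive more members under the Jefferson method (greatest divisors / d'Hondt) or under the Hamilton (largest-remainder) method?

Hamilton

Jefferson: Gamma 11, Epsilon 4, Beta 5, Alpha 3.
Hamilton: Gamma 10, Epsilon 4, Beta 5, Alpha 4.
Alpha gets 3 under Jefferson and 4 under Hamilton.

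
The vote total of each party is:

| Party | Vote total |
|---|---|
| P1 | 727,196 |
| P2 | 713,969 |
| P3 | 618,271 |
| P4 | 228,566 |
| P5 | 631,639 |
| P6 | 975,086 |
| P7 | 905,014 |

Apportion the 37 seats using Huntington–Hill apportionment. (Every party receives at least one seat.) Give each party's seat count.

P1: 6, P2: 5, P3: 5, P4: 2, P5: 5, P6: 7, P7: 7

With divisor 131560: modified quotas P1 5.527, P2 5.427, P3 4.700, P4 1.737, P5 4.801, P6 7.412, P7 6.879.
Geometric-mean thresholds: P1 √(5·6)=5.477, P2 √(5·6)=5.477, P3 √(4·5)=4.472, P4 √(1·2)=1.414, P5 √(4·5)=4.472, P6 √(7·8)=7.483, P7 √(6·7)=6.481.
Each quota rounded against its threshold gives P1 6, P2 5, P3 5, P4 2, P5 5, P6 7, P7 7 (total 37).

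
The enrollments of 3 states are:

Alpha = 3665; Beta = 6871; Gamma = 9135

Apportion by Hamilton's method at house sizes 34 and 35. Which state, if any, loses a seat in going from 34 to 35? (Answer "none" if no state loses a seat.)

none

At 34 seats: Alpha 6, Beta 12, Gamma 16.
At 35 seats: Alpha 7, Beta 12, Gamma 16.
No state's allocation decreased.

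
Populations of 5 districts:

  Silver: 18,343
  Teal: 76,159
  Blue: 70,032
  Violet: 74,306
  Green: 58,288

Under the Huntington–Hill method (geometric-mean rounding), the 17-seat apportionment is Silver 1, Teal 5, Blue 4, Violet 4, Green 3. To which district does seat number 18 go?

Priority for the next seat is population ÷ (√(s·(s+1))).
Priorities: Silver 12970.460, Teal 13904.667, Blue 15659.631, Violet 16615.327, Green 16826.296.
Highest priority: Green.

Green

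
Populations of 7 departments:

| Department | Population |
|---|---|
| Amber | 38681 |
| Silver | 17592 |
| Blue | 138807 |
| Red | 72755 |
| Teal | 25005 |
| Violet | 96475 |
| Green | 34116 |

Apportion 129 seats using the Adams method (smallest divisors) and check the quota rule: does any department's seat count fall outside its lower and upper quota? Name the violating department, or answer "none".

Blue

Standard quotas: Amber 11.784, Silver 5.359, Blue 42.288, Red 22.165, Teal 7.618, Violet 29.392, Green 10.394.
Adams allocation: Amber 12, Silver 6, Blue 41, Red 22, Teal 8, Violet 29, Green 11.
Blue has quota 42.288 (lower 42, upper 43) but receives 41 — outside the quota interval.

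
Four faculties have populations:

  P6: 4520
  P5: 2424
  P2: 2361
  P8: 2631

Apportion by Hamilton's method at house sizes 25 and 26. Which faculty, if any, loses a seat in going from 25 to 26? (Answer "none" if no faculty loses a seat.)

none

At 25 seats: P6 9, P5 5, P2 5, P8 6.
At 26 seats: P6 10, P5 5, P2 5, P8 6.
No faculty's allocation decreased.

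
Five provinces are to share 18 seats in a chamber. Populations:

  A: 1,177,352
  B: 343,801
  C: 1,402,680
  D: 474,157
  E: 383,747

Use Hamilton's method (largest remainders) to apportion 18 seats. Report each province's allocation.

The standard divisor is 3781737/18 ≈ 210096.5.
Standard quotas: A 5.6039, B 1.6364, C 6.6764, D 2.2569, E 1.8265.
Lower quotas: A 5, B 1, C 6, D 2, E 1 (sum 15, leaving 3 seats).
Remainders in descending order: E 0.8265, C 0.6764, B 0.6364, A 0.6039, D 0.2569.
Largest remainders: E, C, B receive the extra seats.

A 5; B 2; C 7; D 2; E 2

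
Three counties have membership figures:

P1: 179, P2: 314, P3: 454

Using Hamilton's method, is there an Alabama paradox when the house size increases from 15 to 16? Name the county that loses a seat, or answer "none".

none

At 15 seats: P1 3, P2 5, P3 7.
At 16 seats: P1 3, P2 5, P3 8.
No county's allocation decreased.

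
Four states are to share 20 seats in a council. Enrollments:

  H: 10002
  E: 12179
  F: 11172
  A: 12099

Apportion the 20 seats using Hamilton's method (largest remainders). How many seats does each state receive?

The standard divisor is 45452/20 ≈ 2272.6.
Standard quotas: H 4.4011, E 5.3591, F 4.9160, A 5.3239.
Lower quotas: H 4, E 5, F 4, A 5 (sum 18, leaving 2 seats).
Remainders in descending order: F 0.9160, H 0.4011, E 0.3591, A 0.3239.
The surplus seats go to F, H.

H=5, E=5, F=5, A=5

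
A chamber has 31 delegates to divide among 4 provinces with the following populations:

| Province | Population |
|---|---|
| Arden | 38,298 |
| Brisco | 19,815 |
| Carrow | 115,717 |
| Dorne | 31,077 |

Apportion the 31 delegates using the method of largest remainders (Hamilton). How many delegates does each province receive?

Arden 6, Brisco 3, Carrow 17, Dorne 5

Total 204907; standard divisor 204907/31 ≈ 6609.903.
Standard quotas: Arden 5.7940, Brisco 2.9978, Carrow 17.5066, Dorne 4.7016.
Lower quotas: Arden 5, Brisco 2, Carrow 17, Dorne 4 (sum 28, leaving 3 seats).
Remainders in descending order: Brisco 0.9978, Arden 0.7940, Dorne 0.7016, Carrow 0.5066.
Largest remainders: Brisco, Arden, Dorne receive the extra seats.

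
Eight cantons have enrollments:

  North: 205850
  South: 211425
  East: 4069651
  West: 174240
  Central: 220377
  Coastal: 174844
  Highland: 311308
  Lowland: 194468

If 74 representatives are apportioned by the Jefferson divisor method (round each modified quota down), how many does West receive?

Standard divisor 5562163/74 ≈ 75164.365; standard quotas: North 2.739, South 2.813, East 54.143, West 2.318, Central 2.932, Coastal 2.326, Highland 4.142, Lowland 2.587.
Rounding down gives 2, 2, 54, 2, 2, 2, 4, 2 = 70 seats, so the divisor must be adjusted.
With modified divisor 71120.7: modified quotas North 2.894, South 2.973, East 57.222, West 2.450, Central 3.099, Coastal 2.458, Highland 4.377, Lowland 2.734.
Rounding down: North 2, South 2, East 57, West 2, Central 3, Coastal 2, Highland 4, Lowland 2 (total 74).
West receives 2.

2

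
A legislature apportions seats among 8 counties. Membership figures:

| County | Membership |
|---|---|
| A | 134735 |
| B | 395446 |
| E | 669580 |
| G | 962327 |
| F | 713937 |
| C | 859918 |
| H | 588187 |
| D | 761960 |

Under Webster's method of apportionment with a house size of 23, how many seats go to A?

1

Standard divisor 5086090/23 ≈ 221134.348; standard quotas: A 0.609, B 1.788, E 3.028, G 4.352, F 3.229, C 3.889, H 2.660, D 3.446.
Rounding to the nearest integer gives A 1, B 2, E 3, G 4, F 3, C 4, H 3, D 3 — total 23, matching the house size, so no adjustment is needed.
A receives 1.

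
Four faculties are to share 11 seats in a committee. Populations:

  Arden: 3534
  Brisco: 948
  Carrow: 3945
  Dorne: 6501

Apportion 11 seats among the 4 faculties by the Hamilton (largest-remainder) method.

Arden: 2; Brisco: 1; Carrow: 3; Dorne: 5

Standard divisor: 14928 ÷ 11 ≈ 1357.091.
Standard quotas: Arden 2.6041, Brisco 0.6986, Carrow 2.9070, Dorne 4.7904.
Lower quotas: Arden 2, Brisco 0, Carrow 2, Dorne 4 (sum 8, leaving 3 seats).
Remainders in descending order: Carrow 0.9070, Dorne 0.7904, Brisco 0.6986, Arden 0.6041.
Largest remainders: Carrow, Dorne, Brisco receive the extra seats.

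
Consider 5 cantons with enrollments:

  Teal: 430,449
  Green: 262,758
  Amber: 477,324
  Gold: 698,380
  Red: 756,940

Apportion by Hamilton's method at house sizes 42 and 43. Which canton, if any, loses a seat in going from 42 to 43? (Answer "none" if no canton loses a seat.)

At 42 seats: Teal 7, Green 4, Amber 8, Gold 11, Red 12.
At 43 seats: Teal 7, Green 4, Amber 8, Gold 12, Red 12.
No canton's allocation decreased.

none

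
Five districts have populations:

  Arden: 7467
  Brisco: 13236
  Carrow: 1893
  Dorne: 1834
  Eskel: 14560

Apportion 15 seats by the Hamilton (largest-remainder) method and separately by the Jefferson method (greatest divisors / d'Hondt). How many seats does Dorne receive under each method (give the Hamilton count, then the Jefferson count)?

Hamilton: Arden 3, Brisco 5, Carrow 1, Dorne 1, Eskel 5.
Jefferson: Arden 3, Brisco 6, Carrow 0, Dorne 0, Eskel 6.
Dorne gets 1 under Hamilton and 0 under Jefferson.

1 and 0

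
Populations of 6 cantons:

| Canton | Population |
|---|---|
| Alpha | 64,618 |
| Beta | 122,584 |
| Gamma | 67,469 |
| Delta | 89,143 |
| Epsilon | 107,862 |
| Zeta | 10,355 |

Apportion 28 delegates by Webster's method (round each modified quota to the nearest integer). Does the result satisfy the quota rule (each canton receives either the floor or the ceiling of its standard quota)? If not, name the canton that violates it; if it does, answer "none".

Standard quotas: Alpha 3.916, Beta 7.429, Gamma 4.089, Delta 5.402, Epsilon 6.537, Zeta 0.628.
Webster allocation: Alpha 4, Beta 7, Gamma 4, Delta 5, Epsilon 7, Zeta 1.
Every allocation lies between the lower and upper quota.

none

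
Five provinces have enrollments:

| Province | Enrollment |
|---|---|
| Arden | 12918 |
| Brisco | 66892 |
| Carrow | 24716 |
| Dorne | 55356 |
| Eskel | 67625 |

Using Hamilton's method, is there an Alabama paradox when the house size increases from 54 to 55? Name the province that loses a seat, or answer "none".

none

At 54 seats: Arden 3, Brisco 16, Carrow 6, Dorne 13, Eskel 16.
At 55 seats: Arden 3, Brisco 16, Carrow 6, Dorne 14, Eskel 16.
No province's allocation decreased.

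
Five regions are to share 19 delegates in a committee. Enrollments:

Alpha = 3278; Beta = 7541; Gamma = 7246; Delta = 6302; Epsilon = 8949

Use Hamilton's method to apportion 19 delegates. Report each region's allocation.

Standard divisor: 33316 ÷ 19 ≈ 1753.474.
Standard quotas: Alpha 1.8694, Beta 4.3006, Gamma 4.1324, Delta 3.5940, Epsilon 5.1036.
Lower quotas: Alpha 1, Beta 4, Gamma 4, Delta 3, Epsilon 5 (sum 17, leaving 2 seats).
Remainders in descending order: Alpha 0.8694, Delta 0.5940, Beta 0.3006, Gamma 0.1324, Epsilon 0.1036.
Largest remainders: Alpha, Delta receive the extra seats.

Alpha 2, Beta 4, Gamma 4, Delta 4, Epsilon 5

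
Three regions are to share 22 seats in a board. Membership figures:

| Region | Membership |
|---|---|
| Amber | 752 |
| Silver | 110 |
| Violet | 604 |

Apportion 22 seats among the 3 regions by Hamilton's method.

The standard divisor is 1466/22 ≈ 66.636.
Standard quotas: Amber 11.285, Silver 1.651, Violet 9.064.
Lower quotas: Amber 11, Silver 1, Violet 9 (sum 21, leaving 1 seat).
Remainders in descending order: Silver 0.651, Amber 0.285, Violet 0.064.
Largest remainder: Silver receives the extra seat.

Amber: 11, Silver: 2, Violet: 9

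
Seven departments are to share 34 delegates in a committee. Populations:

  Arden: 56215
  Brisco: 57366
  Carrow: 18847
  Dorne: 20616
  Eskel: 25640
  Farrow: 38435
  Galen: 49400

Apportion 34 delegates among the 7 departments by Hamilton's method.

Total 266519; standard divisor 266519/34 ≈ 7838.794.
Standard quotas: Arden 7.1714, Brisco 7.3182, Carrow 2.4043, Dorne 2.6300, Eskel 3.2709, Farrow 4.9032, Galen 6.3020.
Lower quotas: Arden 7, Brisco 7, Carrow 2, Dorne 2, Eskel 3, Farrow 4, Galen 6 (sum 31, leaving 3 seats).
Remainders in descending order: Farrow 0.9032, Dorne 0.6300, Carrow 0.4043, Brisco 0.3182, Galen 0.3020, Eskel 0.2709, Arden 0.1714.
The surplus seats go to Farrow, Dorne, Carrow.

Arden 7, Brisco 7, Carrow 3, Dorne 3, Eskel 3, Farrow 5, Galen 6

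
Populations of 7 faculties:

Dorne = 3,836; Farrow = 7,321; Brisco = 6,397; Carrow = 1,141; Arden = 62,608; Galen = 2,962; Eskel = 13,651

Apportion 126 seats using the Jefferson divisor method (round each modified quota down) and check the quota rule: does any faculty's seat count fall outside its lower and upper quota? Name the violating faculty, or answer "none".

Standard quotas: Dorne 4.936, Farrow 9.421, Brisco 8.232, Carrow 1.468, Arden 80.565, Galen 3.812, Eskel 17.566.
Jefferson allocation: Dorne 5, Farrow 9, Brisco 8, Carrow 1, Arden 82, Galen 3, Eskel 18.
Arden has quota 80.565 (lower 80, upper 81) but receives 82 — outside the quota interval.

Arden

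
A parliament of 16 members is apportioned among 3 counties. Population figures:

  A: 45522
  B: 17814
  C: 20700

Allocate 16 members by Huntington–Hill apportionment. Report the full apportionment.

A 9, B 3, C 4

With divisor 5254: modified quotas A 8.664, B 3.391, C 3.940.
Geometric-mean thresholds: A √(8·9)=8.485, B √(3·4)=3.464, C √(3·4)=3.464.
Each quota rounded against its threshold gives A 9, B 3, C 4 (total 16).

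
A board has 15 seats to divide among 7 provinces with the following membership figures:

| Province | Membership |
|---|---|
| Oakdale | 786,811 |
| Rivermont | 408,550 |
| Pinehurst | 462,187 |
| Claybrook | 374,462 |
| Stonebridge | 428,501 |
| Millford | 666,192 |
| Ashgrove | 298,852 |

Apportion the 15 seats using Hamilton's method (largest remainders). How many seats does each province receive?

Oakdale=3, Rivermont=2, Pinehurst=2, Claybrook=2, Stonebridge=2, Millford=3, Ashgrove=1

Total 3425555; standard divisor 3425555/15 ≈ 228370.333.
Standard quotas: Oakdale 3.4453, Rivermont 1.7890, Pinehurst 2.0238, Claybrook 1.6397, Stonebridge 1.8763, Millford 2.9172, Ashgrove 1.3086.
Lower quotas: Oakdale 3, Rivermont 1, Pinehurst 2, Claybrook 1, Stonebridge 1, Millford 2, Ashgrove 1 (sum 11, leaving 4 seats).
Remainders in descending order: Millford 0.9172, Stonebridge 0.8763, Rivermont 0.7890, Claybrook 0.6397, Oakdale 0.4453, Ashgrove 0.3086, Pinehurst 0.0238.
Largest remainders: Millford, Stonebridge, Rivermont, Claybrook receive the extra seats.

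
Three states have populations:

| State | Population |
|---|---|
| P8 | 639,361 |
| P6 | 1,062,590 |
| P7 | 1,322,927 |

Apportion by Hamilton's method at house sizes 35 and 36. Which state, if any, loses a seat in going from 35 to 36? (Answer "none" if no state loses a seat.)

At 35 seats: P8 8, P6 12, P7 15.
At 36 seats: P8 7, P6 13, P7 16.
P8 drops from 8 to 7.

P8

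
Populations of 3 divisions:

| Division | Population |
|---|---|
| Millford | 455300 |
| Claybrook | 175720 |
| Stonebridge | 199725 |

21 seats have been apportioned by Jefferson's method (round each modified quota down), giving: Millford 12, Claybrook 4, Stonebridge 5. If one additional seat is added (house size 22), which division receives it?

Priority for the next seat is population ÷ (current seats + 1).
Priorities: Millford 35023.077, Claybrook 35144.000, Stonebridge 33287.500.
Highest priority: Claybrook.

Claybrook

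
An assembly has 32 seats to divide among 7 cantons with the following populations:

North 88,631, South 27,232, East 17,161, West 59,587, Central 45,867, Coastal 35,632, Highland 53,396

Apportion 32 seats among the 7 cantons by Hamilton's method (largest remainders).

Standard divisor: 327506 ÷ 32 ≈ 10234.562.
Standard quotas: North 8.6600, South 2.6608, East 1.6768, West 5.8221, Central 4.4816, Coastal 3.4815, Highland 5.2172.
Lower quotas: North 8, South 2, East 1, West 5, Central 4, Coastal 3, Highland 5 (sum 28, leaving 4 seats).
Remainders in descending order: West 0.8221, East 0.6768, South 0.6608, North 0.6600, Central 0.4816, Coastal 0.4815, Highland 0.2172.
The surplus seats go to West, East, South, North.

North=9, South=3, East=2, West=6, Central=4, Coastal=3, Highland=5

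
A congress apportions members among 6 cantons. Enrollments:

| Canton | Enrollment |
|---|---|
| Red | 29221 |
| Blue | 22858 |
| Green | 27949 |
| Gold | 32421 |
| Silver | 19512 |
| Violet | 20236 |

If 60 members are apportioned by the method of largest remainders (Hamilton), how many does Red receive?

Total 152197; standard divisor 152197/60 ≈ 2536.617.
Standard quotas: Red 11.5197, Blue 9.0112, Green 11.0182, Gold 12.7812, Silver 7.6921, Violet 7.9776.
Lower quotas: Red 11, Blue 9, Green 11, Gold 12, Silver 7, Violet 7 (sum 57, leaving 3 seats).
Remainders in descending order: Violet 0.9776, Gold 0.7812, Silver 0.6921, Red 0.5197, Green 0.0182, Blue 0.0112.
The surplus seats go to Violet, Gold, Silver.
Red receives 11.

11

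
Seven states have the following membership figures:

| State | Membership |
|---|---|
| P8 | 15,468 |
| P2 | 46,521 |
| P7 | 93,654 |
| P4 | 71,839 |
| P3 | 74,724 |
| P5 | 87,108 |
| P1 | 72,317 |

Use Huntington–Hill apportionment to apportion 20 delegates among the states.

With divisor 23358: modified quotas P8 0.662, P2 1.992, P7 4.010, P4 3.076, P3 3.199, P5 3.729, P1 3.096.
Geometric-mean thresholds: P8 (min 1), P2 √(1·2)=1.414, P7 √(4·5)=4.472, P4 √(3·4)=3.464, P3 √(3·4)=3.464, P5 √(3·4)=3.464, P1 √(3·4)=3.464.
Each quota rounded against its threshold gives P8 1, P2 2, P7 4, P4 3, P3 3, P5 4, P1 3 (total 20).

P8 1, P2 2, P7 4, P4 3, P3 3, P5 4, P1 3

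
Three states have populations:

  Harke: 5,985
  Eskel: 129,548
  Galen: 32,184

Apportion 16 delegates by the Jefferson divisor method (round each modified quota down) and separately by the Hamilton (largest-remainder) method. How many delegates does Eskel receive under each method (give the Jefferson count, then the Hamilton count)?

Jefferson: Harke 0, Eskel 13, Galen 3.
Hamilton: Harke 1, Eskel 12, Galen 3.
Eskel gets 13 under Jefferson and 12 under Hamilton.

13 and 12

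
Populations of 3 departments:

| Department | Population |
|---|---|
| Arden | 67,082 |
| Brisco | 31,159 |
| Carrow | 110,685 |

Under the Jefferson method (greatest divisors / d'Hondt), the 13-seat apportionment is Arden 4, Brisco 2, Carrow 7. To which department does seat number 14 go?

Carrow

Priority for the next seat is population ÷ (current seats + 1).
Priorities: Arden 13416.400, Brisco 10386.333, Carrow 13835.625.
Highest priority: Carrow.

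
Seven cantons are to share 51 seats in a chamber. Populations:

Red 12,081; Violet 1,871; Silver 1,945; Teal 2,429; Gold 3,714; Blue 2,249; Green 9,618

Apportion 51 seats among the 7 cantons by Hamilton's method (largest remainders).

Red=18; Violet=3; Silver=3; Teal=4; Gold=6; Blue=3; Green=14

Standard divisor: 33907 ÷ 51 ≈ 664.843.
Standard quotas: Red 18.1712, Violet 2.8142, Silver 2.9255, Teal 3.6535, Gold 5.5863, Blue 3.3828, Green 14.4666.
Lower quotas: Red 18, Violet 2, Silver 2, Teal 3, Gold 5, Blue 3, Green 14 (sum 47, leaving 4 seats).
Remainders in descending order: Silver 0.9255, Violet 0.8142, Teal 0.6535, Gold 0.5863, Green 0.4666, Blue 0.3828, Red 0.1712.
Largest remainders: Silver, Violet, Teal, Gold receive the extra seats.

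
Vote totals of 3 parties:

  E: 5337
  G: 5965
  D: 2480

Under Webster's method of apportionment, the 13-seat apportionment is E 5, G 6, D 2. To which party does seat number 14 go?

Priority for the next seat is population ÷ (current seats + 0.5).
Priorities: E 970.364, G 917.692, D 992.000.
Highest priority: D.

D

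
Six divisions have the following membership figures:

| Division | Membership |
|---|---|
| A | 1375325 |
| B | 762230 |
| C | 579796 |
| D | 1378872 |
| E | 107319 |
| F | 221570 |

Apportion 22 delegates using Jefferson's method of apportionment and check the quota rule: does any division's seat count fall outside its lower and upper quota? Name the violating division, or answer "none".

none

Standard quotas: A 6.838, B 3.790, C 2.883, D 6.855, E 0.534, F 1.102.
Jefferson allocation: A 7, B 4, C 3, D 7, E 0, F 1.
Every allocation lies between the lower and upper quota.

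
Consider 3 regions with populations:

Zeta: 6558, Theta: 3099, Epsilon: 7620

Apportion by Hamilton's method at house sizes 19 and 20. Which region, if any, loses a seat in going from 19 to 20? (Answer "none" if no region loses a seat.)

At 19 seats: Zeta 7, Theta 4, Epsilon 8.
At 20 seats: Zeta 8, Theta 3, Epsilon 9.
Theta drops from 4 to 3.

Theta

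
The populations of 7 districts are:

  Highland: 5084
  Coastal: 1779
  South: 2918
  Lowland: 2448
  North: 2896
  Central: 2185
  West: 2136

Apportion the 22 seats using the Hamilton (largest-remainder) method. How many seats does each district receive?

The standard divisor is 19446/22 ≈ 883.909.
Standard quotas: Highland 5.7517, Coastal 2.0127, South 3.3012, Lowland 2.7695, North 3.2764, Central 2.4720, West 2.4165.
Lower quotas: Highland 5, Coastal 2, South 3, Lowland 2, North 3, Central 2, West 2 (sum 19, leaving 3 seats).
Remainders in descending order: Lowland 0.7695, Highland 0.7517, Central 0.4720, West 0.4165, South 0.3012, North 0.2764, Coastal 0.0127.
The surplus seats go to Lowland, Highland, Central.

Highland 6, Coastal 2, South 3, Lowland 3, North 3, Central 3, West 2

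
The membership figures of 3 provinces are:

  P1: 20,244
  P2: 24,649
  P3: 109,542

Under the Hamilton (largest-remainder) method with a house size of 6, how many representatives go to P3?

4

Total 154435; standard divisor 154435/6 ≈ 25739.167.
Standard quotas: P1 0.7865, P2 0.9576, P3 4.2558.
Lower quotas: P1 0, P2 0, P3 4 (sum 4, leaving 2 seats).
Remainders in descending order: P2 0.9576, P1 0.7865, P3 0.2558.
Largest remainders: P2, P1 receive the extra seats.
P3 receives 4.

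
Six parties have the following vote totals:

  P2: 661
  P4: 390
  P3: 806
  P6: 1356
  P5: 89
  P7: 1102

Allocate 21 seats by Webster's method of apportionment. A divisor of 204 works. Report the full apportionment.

P2: 3, P4: 2, P3: 4, P6: 7, P5: 0, P7: 5

With modified divisor 204: modified quotas P2 3.240, P4 1.912, P3 3.951, P6 6.647, P5 0.436, P7 5.402.
Rounding to the nearest integer: P2 3, P4 2, P3 4, P6 7, P5 0, P7 5 (total 21).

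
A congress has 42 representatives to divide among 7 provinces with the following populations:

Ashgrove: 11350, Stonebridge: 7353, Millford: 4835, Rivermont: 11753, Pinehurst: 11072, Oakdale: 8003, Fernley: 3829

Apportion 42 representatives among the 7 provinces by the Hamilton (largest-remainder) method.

Ashgrove: 8, Stonebridge: 5, Millford: 4, Rivermont: 8, Pinehurst: 8, Oakdale: 6, Fernley: 3

Total 58195; standard divisor 58195/42 ≈ 1385.595.
Standard quotas: Ashgrove 8.1914, Stonebridge 5.3067, Millford 3.4895, Rivermont 8.4823, Pinehurst 7.9908, Oakdale 5.7759, Fernley 2.7634.
Lower quotas: Ashgrove 8, Stonebridge 5, Millford 3, Rivermont 8, Pinehurst 7, Oakdale 5, Fernley 2 (sum 38, leaving 4 seats).
Remainders in descending order: Pinehurst 0.9908, Oakdale 0.7759, Fernley 0.7634, Millford 0.4895, Rivermont 0.4823, Stonebridge 0.3067, Ashgrove 0.1914.
Largest remainders: Pinehurst, Oakdale, Fernley, Millford receive the extra seats.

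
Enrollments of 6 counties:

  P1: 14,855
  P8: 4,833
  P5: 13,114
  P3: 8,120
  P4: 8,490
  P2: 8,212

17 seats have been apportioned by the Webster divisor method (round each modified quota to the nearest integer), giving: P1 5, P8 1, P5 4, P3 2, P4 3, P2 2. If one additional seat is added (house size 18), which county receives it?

Priority for the next seat is population ÷ (current seats + 0.5).
Priorities: P1 2700.909, P8 3222.000, P5 2914.222, P3 3248.000, P4 2425.714, P2 3284.800.
Highest priority: P2.

P2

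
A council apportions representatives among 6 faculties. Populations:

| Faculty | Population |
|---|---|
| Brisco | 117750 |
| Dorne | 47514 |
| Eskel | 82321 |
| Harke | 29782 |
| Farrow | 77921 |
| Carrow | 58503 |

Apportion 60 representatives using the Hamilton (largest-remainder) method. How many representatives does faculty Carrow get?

Total 413791; standard divisor 413791/60 ≈ 6896.517.
Standard quotas: Brisco 17.0738, Dorne 6.8896, Eskel 11.9366, Harke 4.3184, Farrow 11.2986, Carrow 8.4830.
Lower quotas: Brisco 17, Dorne 6, Eskel 11, Harke 4, Farrow 11, Carrow 8 (sum 57, leaving 3 seats).
Remainders in descending order: Eskel 0.9366, Dorne 0.8896, Carrow 0.4830, Harke 0.3184, Farrow 0.2986, Brisco 0.0738.
Largest remainders: Eskel, Dorne, Carrow receive the extra seats.
Carrow receives 9.

9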